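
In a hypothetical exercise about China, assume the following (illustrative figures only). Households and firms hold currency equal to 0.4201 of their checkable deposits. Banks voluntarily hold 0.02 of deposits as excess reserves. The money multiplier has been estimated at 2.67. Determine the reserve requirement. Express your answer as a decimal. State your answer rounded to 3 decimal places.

Using m = 2.67. Since m = (1 + c)/(c + rr + e), the denominator satisfies c + rr + e = (1 + c)/m = (1 + 0.4201) / 2.67 ≈ 0.531873.
With c = 0.4201 and e = 0.02, the reserve requirement is 0.531873 − 0.4201 − 0.02 = 0.091773.

0.092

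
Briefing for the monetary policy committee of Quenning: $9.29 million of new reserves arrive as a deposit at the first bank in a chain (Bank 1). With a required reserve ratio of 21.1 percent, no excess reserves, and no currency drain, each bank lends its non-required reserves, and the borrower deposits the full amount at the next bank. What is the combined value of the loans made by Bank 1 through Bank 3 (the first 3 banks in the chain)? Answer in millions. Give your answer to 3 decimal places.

Bank i lends (1 − rr)^i of the original deposit: Bank 1 lends 9.29·0.7890 ≈ 7.3298, Bank 2 lends 9.29·0.7890² ≈ 5.7832, and so on.
Summing a geometric series: total = 9.29·[0.7890·(1 − 0.7890^3) / (1 − 0.7890)] ≈ 17.6760 million.

$17.676 million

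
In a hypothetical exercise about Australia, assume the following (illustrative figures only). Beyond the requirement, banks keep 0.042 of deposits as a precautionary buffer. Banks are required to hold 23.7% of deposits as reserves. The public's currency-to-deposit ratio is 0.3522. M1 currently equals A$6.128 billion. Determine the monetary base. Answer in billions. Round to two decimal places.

A$2.86 billion

The money multiplier is m = (1 + c) / (rr + e + c) = (1 + 0.3522) / (0.237 + 0.042 + 0.3522) ≈ 2.1423.
MB = M / m = 6.128 / 2.1423 ≈ 2.8605 billion.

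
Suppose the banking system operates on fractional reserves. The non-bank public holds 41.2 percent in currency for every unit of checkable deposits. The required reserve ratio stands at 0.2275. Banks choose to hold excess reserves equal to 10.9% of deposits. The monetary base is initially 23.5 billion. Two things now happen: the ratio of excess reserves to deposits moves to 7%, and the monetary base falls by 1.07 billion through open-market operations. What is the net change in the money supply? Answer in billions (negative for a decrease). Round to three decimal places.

Before: m₁ = (1 + 0.412) / (0.2275 + 0.109 + 0.412) ≈ 1.886440, MB₁ = 23.5, so M₁ = 1.886440 × 23.5 ≈ 44.3313 billion.
After: m₂ = (1 + 0.412) / (0.2275 + 0.07 + 0.412) ≈ 1.990134, MB₂ = 23.5 − 1.07 = 22.43, so M₂ = 1.990134 × 22.43 ≈ 44.6387 billion.
ΔM = M₂ − M₁ = 44.6387 − 44.3313 = 0.3074 billion.

0.307 billion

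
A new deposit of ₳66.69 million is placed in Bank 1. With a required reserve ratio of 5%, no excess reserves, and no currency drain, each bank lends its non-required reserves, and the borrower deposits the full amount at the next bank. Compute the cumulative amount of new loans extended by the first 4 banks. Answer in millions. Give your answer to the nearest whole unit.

Bank i lends (1 − rr)^i of the original deposit: Bank 1 lends 66.69·0.9500 = 63.3555, Bank 2 lends 66.69·0.9500² ≈ 60.1877, and so on.
Summing a geometric series: total = 66.69·[0.9500·(1 − 0.9500^4) / (1 − 0.9500)] ≈ 235.0410 million.

₳235 million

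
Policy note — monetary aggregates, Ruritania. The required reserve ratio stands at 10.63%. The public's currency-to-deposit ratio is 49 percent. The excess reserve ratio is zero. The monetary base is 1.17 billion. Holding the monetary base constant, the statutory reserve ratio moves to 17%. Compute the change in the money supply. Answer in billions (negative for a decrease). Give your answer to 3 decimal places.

Initially m₁ = (1 + 0.49) / (0.1063 + 0.49) ≈ 2.49874, so M₁ = 2.49874 × 1.17 ≈ 2.9235 billion.
After the change m₂ = (1 + 0.49) / (0.17 + 0.49) ≈ 2.25758, so M₂ = 2.25758 × 1.17 ≈ 2.6414 billion.
ΔM = M₂ − M₁ = 2.6414 − 2.9235 = -0.2821 billion.

-0.282 billion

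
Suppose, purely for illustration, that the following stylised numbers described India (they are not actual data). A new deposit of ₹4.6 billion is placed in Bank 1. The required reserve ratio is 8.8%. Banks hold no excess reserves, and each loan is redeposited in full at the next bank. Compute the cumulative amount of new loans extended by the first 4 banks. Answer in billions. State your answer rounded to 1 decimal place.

Bank i lends (1 − rr)^i of the original deposit: Bank 1 lends 4.6·0.9120 = 4.1952, Bank 2 lends 4.6·0.9120² ≈ 3.8260, and so on.
Summing a geometric series: total = 4.6·[0.9120·(1 − 0.9120^4) / (1 − 0.9120)] ≈ 14.6928 billion.

₹14.7 billion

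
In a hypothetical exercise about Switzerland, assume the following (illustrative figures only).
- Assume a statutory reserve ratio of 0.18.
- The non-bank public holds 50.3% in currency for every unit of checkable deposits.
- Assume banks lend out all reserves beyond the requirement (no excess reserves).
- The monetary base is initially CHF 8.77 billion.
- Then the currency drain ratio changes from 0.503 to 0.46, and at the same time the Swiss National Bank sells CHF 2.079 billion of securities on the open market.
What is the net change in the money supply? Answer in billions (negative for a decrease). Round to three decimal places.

-4.035 billion

Before: m₁ = (1 + 0.503) / (0.18 + 0.503) ≈ 2.20059, MB₁ = 8.77, so M₁ = 2.20059 × 8.77 ≈ 19.2992 billion.
After: m₂ = (1 + 0.46) / (0.18 + 0.46) = 2.28125, MB₂ = 8.77 − 2.079 = 6.691, so M₂ = 2.28125 × 6.691 ≈ 15.2638 billion.
ΔM = M₂ − M₁ = 15.2638 − 19.2992 = -4.0354 billion.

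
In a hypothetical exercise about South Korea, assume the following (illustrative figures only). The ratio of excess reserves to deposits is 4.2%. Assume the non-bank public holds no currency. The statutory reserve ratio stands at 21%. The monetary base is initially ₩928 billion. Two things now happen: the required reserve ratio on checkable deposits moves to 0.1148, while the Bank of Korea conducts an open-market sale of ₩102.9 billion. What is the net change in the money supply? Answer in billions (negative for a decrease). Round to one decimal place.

₩1579.6 billion

Before: m₁ = 1 / (0.21 + 0.042) ≈ 3.96825, MB₁ = 928, so M₁ = 3.96825 × 928 = 3682.536 billion.
After: m₂ = 1 / (0.1148 + 0.042) ≈ 6.37755, MB₂ = 928 − 102.9 = 825.1, so M₂ = 6.37755 × 825.1 ≈ 5262.1165 billion.
ΔM = M₂ − M₁ = 5262.1165 − 3682.536 = 1579.5805 billion.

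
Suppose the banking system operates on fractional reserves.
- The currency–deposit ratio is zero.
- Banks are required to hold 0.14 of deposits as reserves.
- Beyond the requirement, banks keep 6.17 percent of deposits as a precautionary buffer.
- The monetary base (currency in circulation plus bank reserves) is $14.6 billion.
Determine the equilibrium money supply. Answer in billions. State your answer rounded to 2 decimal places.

$72.38 billion

The money multiplier is m = 1 / (rr + e) = 1 / (0.14 + 0.0617) ≈ 4.95786.
So M = m × MB = 4.95786 × 14.6 ≈ 72.3848 billion.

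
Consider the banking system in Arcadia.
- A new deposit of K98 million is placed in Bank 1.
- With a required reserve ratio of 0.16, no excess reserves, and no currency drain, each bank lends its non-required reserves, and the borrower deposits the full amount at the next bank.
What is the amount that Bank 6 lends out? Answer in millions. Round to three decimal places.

K34.427 million

Each bank lends a fraction (1 − rr) = 0.8400 of the deposit it receives, so Bank 6 receives 98·0.8400^5 and lends 98·0.8400^6 ≈ 34.4272 million.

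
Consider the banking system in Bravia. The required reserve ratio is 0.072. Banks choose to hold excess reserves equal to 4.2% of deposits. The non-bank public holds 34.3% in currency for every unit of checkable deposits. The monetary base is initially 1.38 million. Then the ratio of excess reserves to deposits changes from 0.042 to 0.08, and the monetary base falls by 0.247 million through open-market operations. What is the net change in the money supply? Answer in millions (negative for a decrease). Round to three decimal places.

-0.981 million

Before: m₁ = (1 + 0.343) / (0.072 + 0.042 + 0.343) ≈ 2.93873, MB₁ = 1.38, so M₁ = 2.93873 × 1.38 ≈ 4.0554 million.
After: m₂ = (1 + 0.343) / (0.072 + 0.08 + 0.343) ≈ 2.71313, MB₂ = 1.38 − 0.247 = 1.133, so M₂ = 2.71313 × 1.133 ≈ 3.074 million.
ΔM = M₂ − M₁ = 3.074 − 4.0554 = -0.9814 million.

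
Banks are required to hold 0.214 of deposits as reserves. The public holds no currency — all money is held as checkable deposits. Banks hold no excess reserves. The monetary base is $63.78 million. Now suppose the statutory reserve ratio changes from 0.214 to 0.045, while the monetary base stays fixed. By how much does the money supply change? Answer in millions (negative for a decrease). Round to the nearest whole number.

Initially m₁ = 1 / (0.214) ≈ 4.6729, so M₁ = 4.6729 × 63.78 ≈ 298.0376 million.
After the change m₂ = 1 / (0.045) ≈ 22.2222, so M₂ = 22.2222 × 63.78 ≈ 1417.3319 million.
ΔM = M₂ − M₁ = 1417.3319 − 298.0376 = 1119.2943 million.

$1119 million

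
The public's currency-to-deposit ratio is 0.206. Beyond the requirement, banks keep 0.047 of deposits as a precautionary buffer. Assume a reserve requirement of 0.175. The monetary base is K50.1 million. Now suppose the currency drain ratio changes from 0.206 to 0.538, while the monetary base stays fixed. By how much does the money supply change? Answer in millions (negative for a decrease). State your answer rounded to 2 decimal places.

Initially m₁ = (1 + 0.206) / (0.175 + 0.047 + 0.206) ≈ 2.81776, so M₁ = 2.81776 × 50.1 ≈ 141.1698 million.
After the change m₂ = (1 + 0.538) / (0.175 + 0.047 + 0.538) ≈ 2.02368, so M₂ = 2.02368 × 50.1 ≈ 101.3864 million.
ΔM = M₂ − M₁ = 101.3864 − 141.1698 = -39.7834 million.

-39.78 million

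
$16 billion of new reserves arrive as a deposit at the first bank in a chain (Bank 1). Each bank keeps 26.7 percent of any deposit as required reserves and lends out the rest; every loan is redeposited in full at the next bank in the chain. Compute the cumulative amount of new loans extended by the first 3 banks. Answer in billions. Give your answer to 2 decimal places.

$26.63 billion

Bank i lends (1 − rr)^i of the original deposit: Bank 1 lends 16·0.7330 = 11.7280, Bank 2 lends 16·0.7330² ≈ 8.5966, and so on.
Summing a geometric series: total = 16·[0.7330·(1 − 0.7330^3) / (1 − 0.7330)] ≈ 26.6259 billion.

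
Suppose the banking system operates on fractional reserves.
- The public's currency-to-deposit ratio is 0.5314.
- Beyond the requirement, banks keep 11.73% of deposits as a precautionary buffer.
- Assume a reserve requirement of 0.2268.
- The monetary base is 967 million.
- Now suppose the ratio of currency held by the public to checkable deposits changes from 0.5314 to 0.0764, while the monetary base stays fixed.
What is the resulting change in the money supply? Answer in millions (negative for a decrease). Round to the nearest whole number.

Initially m₁ = (1 + 0.5314) / (0.2268 + 0.1173 + 0.5314) ≈ 1.7492, so M₁ = 1.7492 × 967 = 1691.4764 million.
After the change m₂ = (1 + 0.0764) / (0.2268 + 0.1173 + 0.0764) ≈ 2.5598, so M₂ = 2.5598 × 967 = 2475.3266 million.
ΔM = M₂ − M₁ = 2475.3266 − 1691.4764 = 783.8502 million.

784 million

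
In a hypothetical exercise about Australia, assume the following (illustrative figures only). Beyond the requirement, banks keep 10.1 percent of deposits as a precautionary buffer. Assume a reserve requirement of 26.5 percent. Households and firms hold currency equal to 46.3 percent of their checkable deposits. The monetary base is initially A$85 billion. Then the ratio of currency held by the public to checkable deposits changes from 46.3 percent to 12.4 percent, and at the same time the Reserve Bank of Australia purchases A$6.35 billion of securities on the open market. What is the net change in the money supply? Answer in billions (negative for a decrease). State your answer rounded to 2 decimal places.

A$59.54 billion

Before: m₁ = (1 + 0.463) / (0.265 + 0.101 + 0.463) ≈ 1.76478, MB₁ = 85, so M₁ = 1.76478 × 85 = 150.0063 billion.
After: m₂ = (1 + 0.124) / (0.265 + 0.101 + 0.124) ≈ 2.29388, MB₂ = 85 + 6.35 = 91.35, so M₂ = 2.29388 × 91.35 ≈ 209.5459 billion.
ΔM = M₂ − M₁ = 209.5459 − 150.0063 = 59.5396 billion.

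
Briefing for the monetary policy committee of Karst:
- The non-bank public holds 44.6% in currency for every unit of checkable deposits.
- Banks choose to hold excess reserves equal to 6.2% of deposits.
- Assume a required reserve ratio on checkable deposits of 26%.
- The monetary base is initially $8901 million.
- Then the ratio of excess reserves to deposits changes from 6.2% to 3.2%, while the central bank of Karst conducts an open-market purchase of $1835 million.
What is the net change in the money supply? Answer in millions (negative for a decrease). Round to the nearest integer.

Before: m₁ = (1 + 0.446) / (0.26 + 0.062 + 0.446) ≈ 1.882812, MB₁ = 8901, so M₁ = 1.882812 × 8901 ≈ 16758.9096 million.
After: m₂ = (1 + 0.446) / (0.26 + 0.032 + 0.446) ≈ 1.959350, MB₂ = 8901 + 1835 = 10736, so M₂ = 1.959350 × 10736 = 21035.5816 million.
ΔM = M₂ − M₁ = 21035.5816 − 16758.9096 = 4276.672 million.

$4277 million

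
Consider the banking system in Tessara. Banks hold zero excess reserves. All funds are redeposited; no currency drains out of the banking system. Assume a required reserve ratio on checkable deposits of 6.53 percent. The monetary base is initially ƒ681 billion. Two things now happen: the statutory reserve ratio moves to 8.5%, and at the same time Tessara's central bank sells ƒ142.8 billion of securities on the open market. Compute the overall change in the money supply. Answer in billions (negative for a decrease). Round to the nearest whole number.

Before: m₁ = 1 / (0.0653) ≈ 15.3139, MB₁ = 681, so M₁ = 15.3139 × 681 = 10428.7659 billion.
After: m₂ = 1 / (0.085) ≈ 11.7647, MB₂ = 681 − 142.8 = 538.2, so M₂ = 11.7647 × 538.2 ≈ 6331.7615 billion.
ΔM = M₂ − M₁ = 6331.7615 − 10428.7659 = -4097.0044 billion.

-4097 billion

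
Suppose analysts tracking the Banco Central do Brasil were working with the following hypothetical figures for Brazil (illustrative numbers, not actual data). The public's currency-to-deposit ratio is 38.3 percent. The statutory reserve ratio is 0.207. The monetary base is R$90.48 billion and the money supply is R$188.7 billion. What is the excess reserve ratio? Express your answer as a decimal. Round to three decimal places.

Using m = M/MB = 188.7/90.48 ≈ 2.085544. Since m = (1 + c)/(c + rr + e), the denominator satisfies c + rr + e = (1 + c)/m = (1 + 0.383) / 2.085544 ≈ 0.663136.
With c = 0.383 and rr = 0.207, the excess reserve ratio is 0.663136 − 0.383 − 0.207 = 0.073136.

0.073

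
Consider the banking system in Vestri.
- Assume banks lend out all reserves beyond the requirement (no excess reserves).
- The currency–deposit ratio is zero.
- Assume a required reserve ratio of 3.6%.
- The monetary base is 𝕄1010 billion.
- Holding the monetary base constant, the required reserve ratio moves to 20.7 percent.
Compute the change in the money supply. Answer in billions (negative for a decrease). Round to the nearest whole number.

Initially m₁ = 1 / (0.036) ≈ 27.77778, so M₁ = 27.77778 × 1010 = 28055.5578 billion.
After the change m₂ = 1 / (0.207) ≈ 4.83092, so M₂ = 4.83092 × 1010 = 4879.2292 billion.
ΔM = M₂ − M₁ = 4879.2292 − 28055.5578 = -23176.3286 billion.

-23176 billion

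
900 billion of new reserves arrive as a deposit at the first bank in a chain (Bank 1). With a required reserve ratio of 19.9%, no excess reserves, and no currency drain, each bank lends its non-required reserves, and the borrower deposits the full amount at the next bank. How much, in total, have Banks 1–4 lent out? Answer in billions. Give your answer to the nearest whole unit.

2131 billion

Bank i lends (1 − rr)^i of the original deposit: Bank 1 lends 900·0.8010 = 720.9000, Bank 2 lends 900·0.8010² = 577.4409, and so on.
Summing a geometric series: total = 900·[0.8010·(1 − 0.8010^4) / (1 − 0.8010)] ≈ 2131.3577 billion.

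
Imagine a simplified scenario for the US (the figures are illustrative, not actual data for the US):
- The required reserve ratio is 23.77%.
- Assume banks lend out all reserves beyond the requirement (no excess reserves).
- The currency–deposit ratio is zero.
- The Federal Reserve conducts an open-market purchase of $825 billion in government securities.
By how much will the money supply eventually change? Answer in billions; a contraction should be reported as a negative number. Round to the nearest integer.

$3471 billion

The simple money multiplier is m = 1/rr = 1/0.2377 ≈ 4.2070.
An open-market purchase increases the monetary base by 825 billion, so ΔM = m × ΔMB = 4.2070 × 825 = 3470.775 billion.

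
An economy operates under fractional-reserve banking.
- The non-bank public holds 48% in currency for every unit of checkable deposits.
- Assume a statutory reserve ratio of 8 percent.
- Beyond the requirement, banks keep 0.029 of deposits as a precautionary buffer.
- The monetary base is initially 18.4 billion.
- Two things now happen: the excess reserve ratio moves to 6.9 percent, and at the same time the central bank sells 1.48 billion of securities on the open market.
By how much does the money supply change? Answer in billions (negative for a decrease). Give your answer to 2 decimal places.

Before: m₁ = (1 + 0.48) / (0.08 + 0.029 + 0.48) ≈ 2.51273, MB₁ = 18.4, so M₁ = 2.51273 × 18.4 ≈ 46.2342 billion.
After: m₂ = (1 + 0.48) / (0.08 + 0.069 + 0.48) ≈ 2.35294, MB₂ = 18.4 − 1.48 = 16.92, so M₂ = 2.35294 × 16.92 ≈ 39.8117 billion.
ΔM = M₂ − M₁ = 39.8117 − 46.2342 = -6.4225 billion.

-6.42 billion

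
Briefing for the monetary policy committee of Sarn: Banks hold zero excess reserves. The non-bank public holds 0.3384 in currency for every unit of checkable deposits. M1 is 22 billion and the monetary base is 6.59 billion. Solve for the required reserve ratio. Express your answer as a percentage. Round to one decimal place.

Using m = M/MB = 22/6.59 ≈ 3.338392. Since m = (1 + c)/(c + rr + e), the denominator satisfies c + rr + e = (1 + c)/m = (1 + 0.3384) / 3.338392 ≈ 0.400912.
With c = 0.3384 and e = 0, the required reserve ratio is 0.400912 − 0.3384 − 0 = 0.062512.

6.3%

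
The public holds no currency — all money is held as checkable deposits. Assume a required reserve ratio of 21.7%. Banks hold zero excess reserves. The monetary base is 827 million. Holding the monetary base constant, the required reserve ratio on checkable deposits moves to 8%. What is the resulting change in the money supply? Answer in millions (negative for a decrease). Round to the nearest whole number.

Initially m₁ = 1 / (0.217) ≈ 4.6083, so M₁ = 4.6083 × 827 = 3811.0641 million.
After the change m₂ = 1 / (0.08) = 12.5, so M₂ = 12.5 × 827 = 10337.5 million.
ΔM = M₂ − M₁ = 10337.5 − 3811.0641 = 6526.4359 million.

6526 million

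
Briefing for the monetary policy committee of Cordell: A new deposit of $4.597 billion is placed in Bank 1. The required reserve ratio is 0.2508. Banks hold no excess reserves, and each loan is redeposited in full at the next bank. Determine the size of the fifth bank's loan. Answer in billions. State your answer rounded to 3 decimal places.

Each bank lends a fraction (1 − rr) = 0.7492 of the deposit it receives, so Bank 5 receives 4.597·0.7492^4 and lends 4.597·0.7492^5 ≈ 1.0851 billion.

$1.085 billion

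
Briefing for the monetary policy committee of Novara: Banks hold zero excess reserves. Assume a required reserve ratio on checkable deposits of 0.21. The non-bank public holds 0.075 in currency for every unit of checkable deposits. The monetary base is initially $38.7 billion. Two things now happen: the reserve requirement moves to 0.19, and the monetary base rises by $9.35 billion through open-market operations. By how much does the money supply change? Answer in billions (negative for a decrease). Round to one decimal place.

Before: m₁ = (1 + 0.075) / (0.21 + 0.075) ≈ 3.7719, MB₁ = 38.7, so M₁ = 3.7719 × 38.7 ≈ 145.9725 billion.
After: m₂ = (1 + 0.075) / (0.19 + 0.075) ≈ 4.0566, MB₂ = 38.7 + 9.35 = 48.05, so M₂ = 4.0566 × 48.05 ≈ 194.9196 billion.
ΔM = M₂ − M₁ = 194.9196 − 145.9725 = 48.9471 billion.

$48.9 billion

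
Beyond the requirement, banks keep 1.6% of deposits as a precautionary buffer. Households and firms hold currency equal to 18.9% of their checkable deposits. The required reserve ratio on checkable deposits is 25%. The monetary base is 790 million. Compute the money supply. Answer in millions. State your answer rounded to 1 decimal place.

The money multiplier is m = (1 + c) / (rr + e + c) = (1 + 0.189) / (0.25 + 0.016 + 0.189) ≈ 2.61319.
So M = m × MB = 2.61319 × 790 = 2064.4201 million.

2064.4 million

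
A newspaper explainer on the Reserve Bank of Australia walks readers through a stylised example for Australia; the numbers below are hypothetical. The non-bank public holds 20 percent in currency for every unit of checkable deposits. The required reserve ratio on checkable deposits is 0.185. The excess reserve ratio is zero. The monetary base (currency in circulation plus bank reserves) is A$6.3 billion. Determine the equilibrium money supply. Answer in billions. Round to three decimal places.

The money multiplier is m = (1 + c) / (rr + c) = (1 + 0.2) / (0.185 + 0.2) ≈ 3.11688.
So M = m × MB = 3.11688 × 6.3 ≈ 19.6363 billion.

A$19.636 billion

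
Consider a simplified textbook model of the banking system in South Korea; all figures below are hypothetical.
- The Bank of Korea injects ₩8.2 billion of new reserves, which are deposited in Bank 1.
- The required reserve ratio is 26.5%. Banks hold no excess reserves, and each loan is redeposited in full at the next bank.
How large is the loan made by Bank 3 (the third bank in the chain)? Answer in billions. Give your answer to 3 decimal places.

Each bank lends a fraction (1 − rr) = 0.7350 of the deposit it receives, so Bank 3 receives 8.2·0.7350^2 and lends 8.2·0.7350^3 ≈ 3.2559 billion.

₩3.256 billion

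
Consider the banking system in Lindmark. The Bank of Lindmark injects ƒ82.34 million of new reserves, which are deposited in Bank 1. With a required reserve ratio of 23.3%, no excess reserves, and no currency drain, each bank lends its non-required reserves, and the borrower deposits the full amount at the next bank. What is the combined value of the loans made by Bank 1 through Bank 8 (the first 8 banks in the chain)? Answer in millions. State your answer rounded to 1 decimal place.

ƒ238.6 million

Bank i lends (1 − rr)^i of the original deposit: Bank 1 lends 82.34·0.7670 ≈ 63.1548, Bank 2 lends 82.34·0.7670² ≈ 48.4397, and so on.
Summing a geometric series: total = 82.34·[0.7670·(1 − 0.7670^8) / (1 − 0.7670)] ≈ 238.5857 million.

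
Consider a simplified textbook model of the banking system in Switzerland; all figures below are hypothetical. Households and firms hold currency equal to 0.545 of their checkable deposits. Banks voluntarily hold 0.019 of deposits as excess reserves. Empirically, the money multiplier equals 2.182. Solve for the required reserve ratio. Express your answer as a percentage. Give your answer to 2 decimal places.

Using m = 2.182. Since m = (1 + c)/(c + rr + e), the denominator satisfies c + rr + e = (1 + c)/m = (1 + 0.545) / 2.182 ≈ 0.708066.
With c = 0.545 and e = 0.019, the required reserve ratio is 0.708066 − 0.545 − 0.019 = 0.144066.

14.41%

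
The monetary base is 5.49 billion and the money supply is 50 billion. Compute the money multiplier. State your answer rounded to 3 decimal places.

9.107

The money multiplier is m = M / MB = 50 / 5.49 ≈ 9.10747.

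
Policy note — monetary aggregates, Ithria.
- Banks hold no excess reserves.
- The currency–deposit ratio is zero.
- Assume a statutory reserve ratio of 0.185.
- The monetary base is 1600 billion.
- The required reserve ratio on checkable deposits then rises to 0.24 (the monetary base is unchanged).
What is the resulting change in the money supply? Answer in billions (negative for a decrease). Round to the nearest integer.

-1982 billion

Initially m₁ = 1 / (0.185) ≈ 5.40541, so M₁ = 5.40541 × 1600 = 8648.656 billion.
After the change m₂ = 1 / (0.24) ≈ 4.16667, so M₂ = 4.16667 × 1600 = 6666.672 billion.
ΔM = M₂ − M₁ = 6666.672 − 8648.656 = -1981.984 billion.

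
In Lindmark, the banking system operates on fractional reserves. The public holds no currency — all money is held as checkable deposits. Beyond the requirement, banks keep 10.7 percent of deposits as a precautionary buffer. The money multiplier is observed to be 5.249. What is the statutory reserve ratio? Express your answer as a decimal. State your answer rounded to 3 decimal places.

Using m = 5.249. Since m = (1 + c)/(c + rr + e), the denominator satisfies c + rr + e = (1 + c)/m = (1 + 0) / 5.249 ≈ 0.190512.
With c = 0 and e = 0.107, the statutory reserve ratio is 0.190512 − 0 − 0.107 = 0.083512.

0.084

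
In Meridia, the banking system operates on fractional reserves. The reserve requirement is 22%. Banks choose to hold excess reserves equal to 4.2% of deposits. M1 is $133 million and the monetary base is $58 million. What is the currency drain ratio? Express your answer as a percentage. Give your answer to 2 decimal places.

Using m = M/MB = 133/58 ≈ 2.293103. From m = (1 + c)/(c + rr + e), rearranging gives 1 + c = m·(c + rr + e), so c·(1 − m) = m·(rr + e) − 1.
Hence c = [m·(rr + e) − 1]/(1 − m) = [2.293103 × (0.22 + 0.042) − 1] / (1 − 2.293103) ≈ 0.308720.

30.87%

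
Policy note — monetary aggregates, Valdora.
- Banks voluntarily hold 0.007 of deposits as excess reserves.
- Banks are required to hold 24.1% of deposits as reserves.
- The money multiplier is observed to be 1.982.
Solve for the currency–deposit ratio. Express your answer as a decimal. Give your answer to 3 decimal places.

0.518

Using m = 1.982. From m = (1 + c)/(c + rr + e), rearranging gives 1 + c = m·(c + rr + e), so c·(1 − m) = m·(rr + e) − 1.
Hence c = [m·(rr + e) − 1]/(1 − m) = [1.982 × (0.241 + 0.007) − 1] / (1 − 1.982) ≈ 0.517784.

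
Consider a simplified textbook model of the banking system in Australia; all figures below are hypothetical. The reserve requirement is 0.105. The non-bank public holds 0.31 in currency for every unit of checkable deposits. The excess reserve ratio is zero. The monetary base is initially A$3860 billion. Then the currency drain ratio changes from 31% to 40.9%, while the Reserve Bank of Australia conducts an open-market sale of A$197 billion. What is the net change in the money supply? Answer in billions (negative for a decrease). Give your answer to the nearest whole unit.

-2143 billion

Before: m₁ = (1 + 0.31) / (0.105 + 0.31) ≈ 3.15663, MB₁ = 3860, so M₁ = 3.15663 × 3860 = 12184.5918 billion.
After: m₂ = (1 + 0.409) / (0.105 + 0.409) ≈ 2.74125, MB₂ = 3860 − 197 = 3663, so M₂ = 2.74125 × 3663 ≈ 10041.1987 billion.
ΔM = M₂ − M₁ = 10041.1987 − 12184.5918 = -2143.3931 billion.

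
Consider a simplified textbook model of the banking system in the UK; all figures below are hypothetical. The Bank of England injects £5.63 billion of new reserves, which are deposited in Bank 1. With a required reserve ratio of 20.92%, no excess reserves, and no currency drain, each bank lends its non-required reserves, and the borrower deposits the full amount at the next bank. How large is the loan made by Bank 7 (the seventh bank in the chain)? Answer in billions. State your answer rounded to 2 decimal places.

Each bank lends a fraction (1 − rr) = 0.7908 of the deposit it receives, so Bank 7 receives 5.63·0.7908^6 and lends 5.63·0.7908^7 ≈ 1.0889 billion.

£1.09 billion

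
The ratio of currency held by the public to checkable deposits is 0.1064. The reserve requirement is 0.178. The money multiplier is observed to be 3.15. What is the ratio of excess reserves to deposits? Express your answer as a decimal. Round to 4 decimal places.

0.0668

Using m = 3.15. Since m = (1 + c)/(c + rr + e), the denominator satisfies c + rr + e = (1 + c)/m = (1 + 0.1064) / 3.15 ≈ 0.351238.
With c = 0.1064 and rr = 0.178, the ratio of excess reserves to deposits is 0.351238 − 0.1064 − 0.178 = 0.066838.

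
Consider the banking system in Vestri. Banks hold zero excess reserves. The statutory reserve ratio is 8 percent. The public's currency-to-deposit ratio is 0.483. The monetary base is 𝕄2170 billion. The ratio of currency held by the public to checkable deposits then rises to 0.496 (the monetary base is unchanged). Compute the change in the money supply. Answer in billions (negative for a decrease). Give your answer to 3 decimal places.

Initially m₁ = (1 + 0.483) / (0.08 + 0.483) ≈ 2.6341030, so M₁ = 2.6341030 × 2170 ≈ 5716.0035 billion.
After the change m₂ = (1 + 0.496) / (0.08 + 0.496) ≈ 2.5972222, so M₂ = 2.5972222 × 2170 ≈ 5635.9722 billion.
ΔM = M₂ − M₁ = 5635.9722 − 5716.0035 = -80.0313 billion.

-80.031 billion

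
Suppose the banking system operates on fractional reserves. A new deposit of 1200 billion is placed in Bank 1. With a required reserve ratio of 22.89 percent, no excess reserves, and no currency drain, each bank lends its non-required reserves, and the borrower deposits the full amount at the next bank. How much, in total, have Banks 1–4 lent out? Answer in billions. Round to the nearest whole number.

2613 billion

Bank i lends (1 − rr)^i of the original deposit: Bank 1 lends 1200·0.7711 = 925.3200, Bank 2 lends 1200·0.7711² ≈ 713.5143, and so on.
Summing a geometric series: total = 1200·[0.7711·(1 − 0.7711^4) / (1 − 0.7711)] ≈ 2613.2772 billion.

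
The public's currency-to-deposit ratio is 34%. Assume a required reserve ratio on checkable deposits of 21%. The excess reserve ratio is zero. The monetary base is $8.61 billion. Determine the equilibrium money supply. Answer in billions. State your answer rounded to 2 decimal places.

$20.98 billion

The money multiplier is m = (1 + c) / (rr + c) = (1 + 0.34) / (0.21 + 0.34) ≈ 2.4364.
So M = m × MB = 2.4364 × 8.61 ≈ 20.9774 billion.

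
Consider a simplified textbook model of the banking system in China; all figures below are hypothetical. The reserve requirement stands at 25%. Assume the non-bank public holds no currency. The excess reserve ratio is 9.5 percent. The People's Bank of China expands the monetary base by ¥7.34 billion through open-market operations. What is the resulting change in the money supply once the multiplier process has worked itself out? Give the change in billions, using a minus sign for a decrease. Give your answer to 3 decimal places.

¥21.275 billion

The money multiplier is m = 1 / (rr + e) = 1 / (0.25 + 0.095) ≈ 2.89855.
The purchase adds 7.34 billion of base, so ΔM = m × ΔMB = 2.89855 × (+7.34) ≈ 21.2754 billion.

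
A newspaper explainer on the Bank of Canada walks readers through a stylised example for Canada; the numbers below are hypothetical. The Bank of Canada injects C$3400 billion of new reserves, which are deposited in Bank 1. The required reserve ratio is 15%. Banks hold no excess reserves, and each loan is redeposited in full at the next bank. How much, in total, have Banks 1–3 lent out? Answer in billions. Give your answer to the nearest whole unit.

Bank i lends (1 − rr)^i of the original deposit: Bank 1 lends 3400·0.8500 = 2890.0000, Bank 2 lends 3400·0.8500² = 2456.5000, and so on.
Summing a geometric series: total = 3400·[0.8500·(1 − 0.8500^3) / (1 − 0.8500)] = 7434.5250 billion.

C$7435 billion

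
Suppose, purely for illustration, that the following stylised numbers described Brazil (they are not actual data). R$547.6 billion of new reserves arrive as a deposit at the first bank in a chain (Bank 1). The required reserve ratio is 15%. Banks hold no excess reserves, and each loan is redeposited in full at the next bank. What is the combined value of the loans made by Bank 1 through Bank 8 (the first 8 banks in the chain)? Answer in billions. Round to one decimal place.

R$2257.5 billion

Bank i lends (1 − rr)^i of the original deposit: Bank 1 lends 547.6·0.8500 = 465.4600, Bank 2 lends 547.6·0.8500² = 395.6410, and so on.
Summing a geometric series: total = 547.6·[0.8500·(1 − 0.8500^8) / (1 − 0.8500)] ≈ 2257.5104 billion.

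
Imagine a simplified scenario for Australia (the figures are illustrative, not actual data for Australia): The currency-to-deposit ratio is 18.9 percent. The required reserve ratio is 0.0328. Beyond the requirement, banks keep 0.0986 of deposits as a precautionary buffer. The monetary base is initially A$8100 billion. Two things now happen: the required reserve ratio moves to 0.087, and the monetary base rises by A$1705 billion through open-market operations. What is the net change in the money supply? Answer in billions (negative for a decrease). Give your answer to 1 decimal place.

A$1062.6 billion

Before: m₁ = (1 + 0.189) / (0.0328 + 0.0986 + 0.189) ≈ 3.710986, MB₁ = 8100, so M₁ = 3.710986 × 8100 = 30058.9866 billion.
After: m₂ = (1 + 0.189) / (0.087 + 0.0986 + 0.189) ≈ 3.174052, MB₂ = 8100 + 1705 = 9805, so M₂ = 3.174052 × 9805 ≈ 31121.5799 billion.
ΔM = M₂ − M₁ = 31121.5799 − 30058.9866 = 1062.5933 billion.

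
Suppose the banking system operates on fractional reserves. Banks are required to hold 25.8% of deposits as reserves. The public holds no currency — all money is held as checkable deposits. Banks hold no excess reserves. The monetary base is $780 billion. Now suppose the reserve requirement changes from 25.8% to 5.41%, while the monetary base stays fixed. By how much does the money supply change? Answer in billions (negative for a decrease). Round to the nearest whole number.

Initially m₁ = 1 / (0.258) ≈ 3.8760, so M₁ = 3.8760 × 780 = 3023.28 billion.
After the change m₂ = 1 / (0.0541) ≈ 18.4843, so M₂ = 18.4843 × 780 = 14417.754 billion.
ΔM = M₂ − M₁ = 14417.754 − 3023.28 = 11394.474 billion.

$11394 billion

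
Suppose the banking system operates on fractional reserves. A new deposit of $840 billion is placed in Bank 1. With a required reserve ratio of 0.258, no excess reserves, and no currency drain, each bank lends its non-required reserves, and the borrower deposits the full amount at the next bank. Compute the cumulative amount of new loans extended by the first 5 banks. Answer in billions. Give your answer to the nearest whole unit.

$1872 billion

Bank i lends (1 − rr)^i of the original deposit: Bank 1 lends 840·0.7420 = 623.2800, Bank 2 lends 840·0.7420² ≈ 462.4738, and so on.
Summing a geometric series: total = 840·[0.7420·(1 − 0.7420^5) / (1 − 0.7420)] ≈ 1872.4598 billion.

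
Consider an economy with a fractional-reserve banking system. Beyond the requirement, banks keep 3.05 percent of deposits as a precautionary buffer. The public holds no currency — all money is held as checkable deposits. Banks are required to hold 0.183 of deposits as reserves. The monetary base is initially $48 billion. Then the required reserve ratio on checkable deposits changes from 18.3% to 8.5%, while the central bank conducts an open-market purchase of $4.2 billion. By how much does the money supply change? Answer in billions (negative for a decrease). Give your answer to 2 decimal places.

Before: m₁ = 1 / (0.183 + 0.0305) ≈ 4.68384, MB₁ = 48, so M₁ = 4.68384 × 48 ≈ 224.8243 billion.
After: m₂ = 1 / (0.085 + 0.0305) ≈ 8.65801, MB₂ = 48 + 4.2 = 52.2, so M₂ = 8.65801 × 52.2 ≈ 451.9481 billion.
ΔM = M₂ − M₁ = 451.9481 − 224.8243 = 227.1238 billion.

$227.12 billion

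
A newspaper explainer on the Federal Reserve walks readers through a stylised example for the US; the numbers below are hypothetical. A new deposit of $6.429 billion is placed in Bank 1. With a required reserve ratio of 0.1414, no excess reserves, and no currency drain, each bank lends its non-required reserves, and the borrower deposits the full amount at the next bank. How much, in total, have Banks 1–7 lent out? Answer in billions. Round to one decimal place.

Bank i lends (1 − rr)^i of the original deposit: Bank 1 lends 6.429·0.8586 ≈ 5.5199, Bank 2 lends 6.429·0.8586² ≈ 4.7394, and so on.
Summing a geometric series: total = 6.429·[0.8586·(1 − 0.8586^7) / (1 − 0.8586)] ≈ 25.6095 billion.

$25.6 billion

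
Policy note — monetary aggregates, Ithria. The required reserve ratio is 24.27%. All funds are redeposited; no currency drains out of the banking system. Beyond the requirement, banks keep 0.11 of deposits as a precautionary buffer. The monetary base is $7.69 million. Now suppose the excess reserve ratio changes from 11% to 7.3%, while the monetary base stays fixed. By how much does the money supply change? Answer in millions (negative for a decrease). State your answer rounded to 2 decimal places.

$2.56 million

Initially m₁ = 1 / (0.2427 + 0.11) ≈ 2.8353, so M₁ = 2.8353 × 7.69 ≈ 21.8035 million.
After the change m₂ = 1 / (0.2427 + 0.073) ≈ 3.1676, so M₂ = 3.1676 × 7.69 ≈ 24.3588 million.
ΔM = M₂ − M₁ = 24.3588 − 21.8035 = 2.5553 million.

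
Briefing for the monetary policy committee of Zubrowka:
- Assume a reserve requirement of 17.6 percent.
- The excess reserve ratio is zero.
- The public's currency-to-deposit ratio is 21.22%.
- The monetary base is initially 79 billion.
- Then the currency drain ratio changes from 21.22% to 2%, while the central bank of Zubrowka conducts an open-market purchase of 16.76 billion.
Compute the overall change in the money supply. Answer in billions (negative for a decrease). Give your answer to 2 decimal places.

Before: m₁ = (1 + 0.2122) / (0.176 + 0.2122) ≈ 3.12262, MB₁ = 79, so M₁ = 3.12262 × 79 ≈ 246.687 billion.
After: m₂ = (1 + 0.02) / (0.176 + 0.02) ≈ 5.20408, MB₂ = 79 + 16.76 = 95.76, so M₂ = 5.20408 × 95.76 ≈ 498.3427 billion.
ΔM = M₂ − M₁ = 498.3427 − 246.687 = 251.6557 billion.

251.66 billion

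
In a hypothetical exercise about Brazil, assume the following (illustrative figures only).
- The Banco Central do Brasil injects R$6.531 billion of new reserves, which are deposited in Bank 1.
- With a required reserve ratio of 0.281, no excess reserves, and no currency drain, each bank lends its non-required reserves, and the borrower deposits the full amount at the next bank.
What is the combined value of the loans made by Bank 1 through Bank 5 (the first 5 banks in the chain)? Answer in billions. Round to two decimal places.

R$13.50 billion

Bank i lends (1 − rr)^i of the original deposit: Bank 1 lends 6.531·0.7190 ≈ 4.6958, Bank 2 lends 6.531·0.7190² ≈ 3.3763, and so on.
Summing a geometric series: total = 6.531·[0.7190·(1 − 0.7190^5) / (1 − 0.7190)] ≈ 13.4999 billion.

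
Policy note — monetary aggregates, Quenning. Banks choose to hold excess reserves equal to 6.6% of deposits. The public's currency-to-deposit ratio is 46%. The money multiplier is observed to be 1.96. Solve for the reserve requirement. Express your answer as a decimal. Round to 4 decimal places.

Using m = 1.96. Since m = (1 + c)/(c + rr + e), the denominator satisfies c + rr + e = (1 + c)/m = (1 + 0.46) / 1.96 ≈ 0.744898.
With c = 0.46 and e = 0.066, the reserve requirement is 0.744898 − 0.46 − 0.066 = 0.218898.

0.2189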